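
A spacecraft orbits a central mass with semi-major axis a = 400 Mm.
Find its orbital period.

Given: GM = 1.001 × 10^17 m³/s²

Convert to SI: a = 400 Mm = 4e+08 m.
Kepler's third law: T = 2π √(a³ / GM).
Substituting a = 4e+08 m and GM = 1.001e+17 m³/s²:
T = 2π √((4e+08)³ / 1.001e+17) s
T ≈ 1.589e+05 s = 1.839 days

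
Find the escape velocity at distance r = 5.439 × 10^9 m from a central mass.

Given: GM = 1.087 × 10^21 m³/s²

Escape velocity comes from setting total energy to zero: ½v² − GM/r = 0 ⇒ v_esc = √(2GM / r).
v_esc = √(2 · 1.087e+21 / 5.439e+09) m/s ≈ 6.322e+05 m/s = 632.2 km/s.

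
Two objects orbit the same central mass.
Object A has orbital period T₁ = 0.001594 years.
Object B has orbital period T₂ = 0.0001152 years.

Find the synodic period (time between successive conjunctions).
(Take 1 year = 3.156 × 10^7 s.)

Convert to SI: T₁ = 0.001594 years = 50306.6 s; T₂ = 0.0001152 years = 3635.71 s.
T_syn = |T₁ · T₂ / (T₁ − T₂)|.
T_syn = |50306.6 · 3635.71 / (50306.6 − 3635.71)| s ≈ 3919 s = 0.0001242 years.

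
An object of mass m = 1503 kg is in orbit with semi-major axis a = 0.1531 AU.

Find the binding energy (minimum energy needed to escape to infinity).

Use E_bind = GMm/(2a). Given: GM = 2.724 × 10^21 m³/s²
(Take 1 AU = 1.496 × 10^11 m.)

Convert to SI: a = 0.1531 AU = 2.29038e+10 m.
Total orbital energy is E = −GMm/(2a); binding energy is E_bind = −E = GMm/(2a).
E_bind = 2.724e+21 · 1503 / (2 · 2.29038e+10) J ≈ 8.938e+13 J = 89.38 TJ.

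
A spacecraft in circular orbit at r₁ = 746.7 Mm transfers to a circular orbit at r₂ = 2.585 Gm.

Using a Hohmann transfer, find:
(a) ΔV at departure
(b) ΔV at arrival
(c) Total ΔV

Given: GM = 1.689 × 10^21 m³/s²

Convert to SI: r₁ = 746.7 Mm = 7.467e+08 m; r₂ = 2.585 Gm = 2.585e+09 m.
Transfer semi-major axis: a_t = (r₁ + r₂)/2 = (7.467e+08 + 2.585e+09)/2 = 1.66585e+09 m.
Circular speeds: v₁ = √(GM/r₁) = 1.50398e+06 m/s, v₂ = √(GM/r₂) = 808322 m/s.
Transfer speeds (vis-viva v² = GM(2/r − 1/a_t)): v₁ᵗ = 1.8735e+06 m/s, v₂ᵗ = 541177 m/s.
(a) ΔV₁ = |v₁ᵗ − v₁| ≈ 3.695e+05 m/s = 369.5 km/s.
(b) ΔV₂ = |v₂ − v₂ᵗ| ≈ 2.671e+05 m/s = 267.1 km/s.
(c) ΔV_total = ΔV₁ + ΔV₂ ≈ 6.367e+05 m/s = 636.7 km/s.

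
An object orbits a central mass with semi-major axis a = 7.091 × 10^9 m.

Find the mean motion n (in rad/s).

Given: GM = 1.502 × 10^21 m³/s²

n = √(GM / a³).
n = √(1.502e+21 / (7.091e+09)³) rad/s ≈ 6.49e-05 rad/s.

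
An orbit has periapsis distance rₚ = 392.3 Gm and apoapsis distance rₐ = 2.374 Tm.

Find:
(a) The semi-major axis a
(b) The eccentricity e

Convert to SI: rₚ = 392.3 Gm = 3.923e+11 m; rₐ = 2.374 Tm = 2.374e+12 m.
(a) a = (rₚ + rₐ) / 2 = (3.923e+11 + 2.374e+12) / 2 ≈ 1.383e+12 m = 1.383 Tm.
(b) e = (rₐ − rₚ) / (rₐ + rₚ) = (2.374e+12 − 3.923e+11) / (2.374e+12 + 3.923e+11) ≈ 0.7164.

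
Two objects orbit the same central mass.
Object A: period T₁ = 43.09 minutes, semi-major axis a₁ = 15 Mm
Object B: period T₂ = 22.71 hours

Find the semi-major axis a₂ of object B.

Convert to SI: T₁ = 43.09 minutes = 2585.4 s; a₁ = 15 Mm = 1.5e+07 m; T₂ = 22.71 hours = 81756 s.
Kepler's third law: (T₁/T₂)² = (a₁/a₂)³ ⇒ a₂ = a₁ · (T₂/T₁)^(2/3).
T₂/T₁ = 81756 / 2585.4 = 31.6222.
a₂ = 1.5e+07 · (31.6222)^(2/3) m ≈ 1.5e+08 m = 150 Mm.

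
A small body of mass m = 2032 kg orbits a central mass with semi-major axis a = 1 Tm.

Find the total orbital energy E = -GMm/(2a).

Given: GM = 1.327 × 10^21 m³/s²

Convert to SI: a = 1 Tm = 1e+12 m.
E = −GMm / (2a).
E = −1.327e+21 · 2032 / (2 · 1e+12) J ≈ -1.348e+12 J = -1.348 TJ.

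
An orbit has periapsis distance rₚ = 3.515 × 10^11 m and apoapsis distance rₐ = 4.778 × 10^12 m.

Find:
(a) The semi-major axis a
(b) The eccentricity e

(a) a = (rₚ + rₐ) / 2 = (3.515e+11 + 4.778e+12) / 2 ≈ 2.565e+12 m = 2.565 × 10^12 m.
(b) e = (rₐ − rₚ) / (rₐ + rₚ) = (4.778e+12 − 3.515e+11) / (4.778e+12 + 3.515e+11) ≈ 0.8629.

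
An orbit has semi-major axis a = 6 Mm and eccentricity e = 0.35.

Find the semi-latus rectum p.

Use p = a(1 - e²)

Convert to SI: a = 6 Mm = 6e+06 m.
p = a (1 − e²).
p = 6e+06 · (1 − (0.35)²) = 6e+06 · 0.8775 ≈ 5.265e+06 m = 5.265 Mm.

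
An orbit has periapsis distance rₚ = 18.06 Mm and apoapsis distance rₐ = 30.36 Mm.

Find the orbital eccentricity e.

Convert to SI: rₚ = 18.06 Mm = 1.806e+07 m; rₐ = 30.36 Mm = 3.036e+07 m.
e = (rₐ − rₚ) / (rₐ + rₚ).
e = (3.036e+07 − 1.806e+07) / (3.036e+07 + 1.806e+07) = 1.23e+07 / 4.842e+07 ≈ 0.254.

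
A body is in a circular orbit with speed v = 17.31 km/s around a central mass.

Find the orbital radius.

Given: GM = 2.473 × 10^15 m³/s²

Convert to SI: v = 17.31 km/s = 17310 m/s.
For a circular orbit, v² = GM / r, so r = GM / v².
r = 2.473e+15 / (17310)² m ≈ 8.253e+06 m = 8.253 × 10^6 m.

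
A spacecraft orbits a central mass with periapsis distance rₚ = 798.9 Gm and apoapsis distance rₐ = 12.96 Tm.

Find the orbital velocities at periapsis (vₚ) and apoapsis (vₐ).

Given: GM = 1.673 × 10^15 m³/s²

Convert to SI: rₚ = 798.9 Gm = 7.989e+11 m; rₐ = 12.96 Tm = 1.296e+13 m.
Use the vis-viva equation v² = GM(2/r − 1/a) with a = (rₚ + rₐ)/2 = (7.989e+11 + 1.296e+13)/2 = 6.87945e+12 m.
vₚ = √(GM · (2/rₚ − 1/a)) = √(1.673e+15 · (2/7.989e+11 − 1/6.87945e+12)) m/s ≈ 62.81 m/s = 62.81 m/s.
vₐ = √(GM · (2/rₐ − 1/a)) = √(1.673e+15 · (2/1.296e+13 − 1/6.87945e+12)) m/s ≈ 3.872 m/s = 3.872 m/s.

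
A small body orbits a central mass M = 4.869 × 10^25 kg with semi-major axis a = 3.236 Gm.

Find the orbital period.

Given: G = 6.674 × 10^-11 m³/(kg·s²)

Convert to SI: a = 3.236 Gm = 3.236e+09 m.
GM = G · M = 6.674e-11 · 4.869e+25 = 3.24957e+15 m³/s².
Kepler's third law: T = 2π √(a³ / GM).
Substituting a = 3.236e+09 m and GM = 3.24957e+15 m³/s²:
T = 2π √((3.236e+09)³ / 3.24957e+15) s
T ≈ 2.029e+07 s = 234.8 days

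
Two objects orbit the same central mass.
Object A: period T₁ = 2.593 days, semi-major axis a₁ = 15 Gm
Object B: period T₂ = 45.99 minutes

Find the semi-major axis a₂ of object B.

Convert to SI: T₁ = 2.593 days = 224035 s; a₁ = 15 Gm = 1.5e+10 m; T₂ = 45.99 minutes = 2759.4 s.
Kepler's third law: (T₁/T₂)² = (a₁/a₂)³ ⇒ a₂ = a₁ · (T₂/T₁)^(2/3).
T₂/T₁ = 2759.4 / 224035 = 0.0123168.
a₂ = 1.5e+10 · (0.0123168)^(2/3) m ≈ 8e+08 m = 800 Mm.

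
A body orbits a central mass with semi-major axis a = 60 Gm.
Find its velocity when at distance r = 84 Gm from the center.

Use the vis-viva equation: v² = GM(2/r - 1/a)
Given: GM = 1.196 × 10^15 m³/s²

Convert to SI: a = 60 Gm = 6e+10 m; r = 84 Gm = 8.4e+10 m.
Vis-viva: v = √(GM · (2/r − 1/a)).
2/r − 1/a = 2/8.4e+10 − 1/6e+10 = 7.14286e-12 m⁻¹.
v = √(1.196e+15 · 7.14286e-12) m/s ≈ 92.43 m/s = 92.43 m/s.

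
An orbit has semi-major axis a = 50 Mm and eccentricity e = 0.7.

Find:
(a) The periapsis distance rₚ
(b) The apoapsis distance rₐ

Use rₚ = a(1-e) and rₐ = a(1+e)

Convert to SI: a = 50 Mm = 5e+07 m.
(a) rₚ = a(1 − e) = 5e+07 · (1 − 0.7) = 5e+07 · 0.3 ≈ 1.5e+07 m = 15 Mm.
(b) rₐ = a(1 + e) = 5e+07 · (1 + 0.7) = 5e+07 · 1.7 ≈ 8.5e+07 m = 85 Mm.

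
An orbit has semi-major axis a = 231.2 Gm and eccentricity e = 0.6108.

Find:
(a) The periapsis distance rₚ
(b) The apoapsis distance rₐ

Convert to SI: a = 231.2 Gm = 2.312e+11 m.
(a) rₚ = a(1 − e) = 2.312e+11 · (1 − 0.6108) = 2.312e+11 · 0.3892 ≈ 8.998e+10 m = 89.98 Gm.
(b) rₐ = a(1 + e) = 2.312e+11 · (1 + 0.6108) = 2.312e+11 · 1.6108 ≈ 3.724e+11 m = 372.4 Gm.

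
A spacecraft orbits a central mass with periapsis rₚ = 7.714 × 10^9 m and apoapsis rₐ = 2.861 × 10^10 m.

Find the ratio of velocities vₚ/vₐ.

Conservation of angular momentum gives rₚvₚ = rₐvₐ, so vₚ/vₐ = rₐ/rₚ.
vₚ/vₐ = 2.861e+10 / 7.714e+09 ≈ 3.709.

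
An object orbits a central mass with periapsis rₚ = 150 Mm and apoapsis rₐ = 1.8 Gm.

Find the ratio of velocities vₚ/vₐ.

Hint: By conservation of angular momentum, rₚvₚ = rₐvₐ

Convert to SI: rₚ = 150 Mm = 1.5e+08 m; rₐ = 1.8 Gm = 1.8e+09 m.
Conservation of angular momentum gives rₚvₚ = rₐvₐ, so vₚ/vₐ = rₐ/rₚ.
vₚ/vₐ = 1.8e+09 / 1.5e+08 ≈ 12.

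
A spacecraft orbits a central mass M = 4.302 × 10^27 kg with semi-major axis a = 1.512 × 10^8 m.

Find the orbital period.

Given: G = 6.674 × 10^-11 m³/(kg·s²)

GM = G · M = 6.674e-11 · 4.302e+27 = 2.87115e+17 m³/s².
Kepler's third law: T = 2π √(a³ / GM).
Substituting a = 1.512e+08 m and GM = 2.87115e+17 m³/s²:
T = 2π √((1.512e+08)³ / 2.87115e+17) s
T ≈ 2.18e+04 s = 6.056 hours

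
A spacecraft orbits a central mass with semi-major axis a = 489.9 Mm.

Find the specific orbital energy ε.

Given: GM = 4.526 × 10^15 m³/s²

Convert to SI: a = 489.9 Mm = 4.899e+08 m.
ε = −GM / (2a).
ε = −4.526e+15 / (2 · 4.899e+08) J/kg ≈ -4.619e+06 J/kg = -4.619 MJ/kg.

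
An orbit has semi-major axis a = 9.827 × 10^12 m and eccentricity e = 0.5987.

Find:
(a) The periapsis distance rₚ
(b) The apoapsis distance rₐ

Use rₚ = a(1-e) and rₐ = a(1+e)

(a) rₚ = a(1 − e) = 9.827e+12 · (1 − 0.5987) = 9.827e+12 · 0.4013 ≈ 3.944e+12 m = 3.944 × 10^12 m.
(b) rₐ = a(1 + e) = 9.827e+12 · (1 + 0.5987) = 9.827e+12 · 1.5987 ≈ 1.571e+13 m = 1.571 × 10^13 m.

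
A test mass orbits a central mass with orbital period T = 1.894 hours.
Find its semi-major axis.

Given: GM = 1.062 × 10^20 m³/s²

Convert to SI: T = 1.894 hours = 6818.4 s.
Invert Kepler's third law: a = (GM · T² / (4π²))^(1/3).
Substituting T = 6818.4 s and GM = 1.062e+20 m³/s²:
a = (1.062e+20 · (6818.4)² / (4π²))^(1/3) m
a ≈ 5.001e+08 m = 500.1 Mm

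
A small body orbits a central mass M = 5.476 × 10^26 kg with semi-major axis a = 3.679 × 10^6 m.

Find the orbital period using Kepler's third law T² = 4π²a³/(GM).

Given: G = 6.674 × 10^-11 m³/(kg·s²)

GM = G · M = 6.674e-11 · 5.476e+26 = 3.65468e+16 m³/s².
Kepler's third law: T = 2π √(a³ / GM).
Substituting a = 3.679e+06 m and GM = 3.65468e+16 m³/s²:
T = 2π √((3.679e+06)³ / 3.65468e+16) s
T ≈ 231.9 s = 3.865 minutes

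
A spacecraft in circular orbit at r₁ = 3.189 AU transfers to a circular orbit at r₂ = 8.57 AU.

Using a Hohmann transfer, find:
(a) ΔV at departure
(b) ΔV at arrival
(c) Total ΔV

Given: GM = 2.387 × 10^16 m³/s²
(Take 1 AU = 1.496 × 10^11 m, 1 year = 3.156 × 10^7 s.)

Convert to SI: r₁ = 3.189 AU = 4.77074e+11 m; r₂ = 8.57 AU = 1.28207e+12 m.
Transfer semi-major axis: a_t = (r₁ + r₂)/2 = (4.77074e+11 + 1.28207e+12)/2 = 8.79573e+11 m.
Circular speeds: v₁ = √(GM/r₁) = 223.683 m/s, v₂ = √(GM/r₂) = 136.449 m/s.
Transfer speeds (vis-viva v² = GM(2/r − 1/a_t)): v₁ᵗ = 270.056 m/s, v₂ᵗ = 100.491 m/s.
(a) ΔV₁ = |v₁ᵗ − v₁| ≈ 46.37 m/s = 0.009783 AU/year.
(b) ΔV₂ = |v₂ − v₂ᵗ| ≈ 35.96 m/s = 0.007586 AU/year.
(c) ΔV_total = ΔV₁ + ΔV₂ ≈ 82.33 m/s = 0.01737 AU/year.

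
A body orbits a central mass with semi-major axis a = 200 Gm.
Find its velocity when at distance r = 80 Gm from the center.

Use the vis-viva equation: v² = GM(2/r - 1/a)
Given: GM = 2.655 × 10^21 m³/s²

Convert to SI: a = 200 Gm = 2e+11 m; r = 80 Gm = 8e+10 m.
Vis-viva: v = √(GM · (2/r − 1/a)).
2/r − 1/a = 2/8e+10 − 1/2e+11 = 2e-11 m⁻¹.
v = √(2.655e+21 · 2e-11) m/s ≈ 2.304e+05 m/s = 230.4 km/s.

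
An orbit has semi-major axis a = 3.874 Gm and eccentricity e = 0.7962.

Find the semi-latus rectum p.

Convert to SI: a = 3.874 Gm = 3.874e+09 m.
p = a (1 − e²).
p = 3.874e+09 · (1 − (0.7962)²) = 3.874e+09 · 0.366066 ≈ 1.418e+09 m = 1.418 Gm.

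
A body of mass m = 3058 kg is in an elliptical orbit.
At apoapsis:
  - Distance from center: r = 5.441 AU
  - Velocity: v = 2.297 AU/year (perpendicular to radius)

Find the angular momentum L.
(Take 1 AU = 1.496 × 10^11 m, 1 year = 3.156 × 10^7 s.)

Convert to SI: r = 5.441 AU = 8.13974e+11 m; v = 2.297 AU/year = 10888.2 m/s.
Since v is perpendicular to r, L = m · v · r.
L = 3058 · 10888.2 · 8.13974e+11 kg·m²/s ≈ 2.71e+19 kg·m²/s.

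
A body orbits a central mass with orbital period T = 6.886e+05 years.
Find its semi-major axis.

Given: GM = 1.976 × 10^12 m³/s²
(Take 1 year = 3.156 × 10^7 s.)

Convert to SI: T = 6.886e+05 years = 2.17322e+13 s.
Invert Kepler's third law: a = (GM · T² / (4π²))^(1/3).
Substituting T = 2.17322e+13 s and GM = 1.976e+12 m³/s²:
a = (1.976e+12 · (2.17322e+13)² / (4π²))^(1/3) m
a ≈ 2.87e+12 m = 2.87 Tm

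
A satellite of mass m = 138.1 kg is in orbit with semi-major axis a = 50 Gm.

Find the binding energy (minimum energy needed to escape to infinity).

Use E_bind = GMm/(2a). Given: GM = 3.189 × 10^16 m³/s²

Convert to SI: a = 50 Gm = 5e+10 m.
Total orbital energy is E = −GMm/(2a); binding energy is E_bind = −E = GMm/(2a).
E_bind = 3.189e+16 · 138.1 / (2 · 5e+10) J ≈ 4.404e+07 J = 44.04 MJ.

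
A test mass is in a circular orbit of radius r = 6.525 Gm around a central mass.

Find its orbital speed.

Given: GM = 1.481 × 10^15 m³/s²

Convert to SI: r = 6.525 Gm = 6.525e+09 m.
For a circular orbit, gravity supplies the centripetal force, so v = √(GM / r).
v = √(1.481e+15 / 6.525e+09) m/s ≈ 476.4 m/s = 476.4 m/s.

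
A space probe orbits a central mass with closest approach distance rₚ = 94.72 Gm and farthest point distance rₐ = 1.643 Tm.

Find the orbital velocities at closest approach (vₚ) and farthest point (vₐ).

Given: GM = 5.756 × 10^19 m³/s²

Convert to SI: rₚ = 94.72 Gm = 9.472e+10 m; rₐ = 1.643 Tm = 1.643e+12 m.
Use the vis-viva equation v² = GM(2/r − 1/a) with a = (rₚ + rₐ)/2 = (9.472e+10 + 1.643e+12)/2 = 8.6886e+11 m.
vₚ = √(GM · (2/rₚ − 1/a)) = √(5.756e+19 · (2/9.472e+10 − 1/8.6886e+11)) m/s ≈ 3.39e+04 m/s = 33.9 km/s.
vₐ = √(GM · (2/rₐ − 1/a)) = √(5.756e+19 · (2/1.643e+12 − 1/8.6886e+11)) m/s ≈ 1954 m/s = 1.954 km/s.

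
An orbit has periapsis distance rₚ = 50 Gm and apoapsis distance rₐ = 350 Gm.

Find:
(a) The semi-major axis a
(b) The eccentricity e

Convert to SI: rₚ = 50 Gm = 5e+10 m; rₐ = 350 Gm = 3.5e+11 m.
(a) a = (rₚ + rₐ) / 2 = (5e+10 + 3.5e+11) / 2 ≈ 2e+11 m = 200 Gm.
(b) e = (rₐ − rₚ) / (rₐ + rₚ) = (3.5e+11 − 5e+10) / (3.5e+11 + 5e+10) ≈ 0.75.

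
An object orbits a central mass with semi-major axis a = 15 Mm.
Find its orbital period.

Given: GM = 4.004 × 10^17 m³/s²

Convert to SI: a = 15 Mm = 1.5e+07 m.
Kepler's third law: T = 2π √(a³ / GM).
Substituting a = 1.5e+07 m and GM = 4.004e+17 m³/s²:
T = 2π √((1.5e+07)³ / 4.004e+17) s
T ≈ 576.9 s = 9.614 minutes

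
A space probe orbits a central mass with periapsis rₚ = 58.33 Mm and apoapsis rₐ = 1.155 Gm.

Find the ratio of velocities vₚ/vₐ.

Convert to SI: rₚ = 58.33 Mm = 5.833e+07 m; rₐ = 1.155 Gm = 1.155e+09 m.
Conservation of angular momentum gives rₚvₚ = rₐvₐ, so vₚ/vₐ = rₐ/rₚ.
vₚ/vₐ = 1.155e+09 / 5.833e+07 ≈ 19.8.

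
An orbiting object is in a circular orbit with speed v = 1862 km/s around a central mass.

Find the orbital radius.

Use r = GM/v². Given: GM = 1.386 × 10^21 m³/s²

Convert to SI: v = 1862 km/s = 1.862e+06 m/s.
For a circular orbit, v² = GM / r, so r = GM / v².
r = 1.386e+21 / (1.862e+06)² m ≈ 3.998e+08 m = 3.998 × 10^8 m.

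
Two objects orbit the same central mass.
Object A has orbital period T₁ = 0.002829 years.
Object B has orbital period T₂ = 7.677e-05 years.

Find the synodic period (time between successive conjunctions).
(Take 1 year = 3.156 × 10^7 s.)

Convert to SI: T₁ = 0.002829 years = 89283.2 s; T₂ = 7.677e-05 years = 2422.86 s.
T_syn = |T₁ · T₂ / (T₁ − T₂)|.
T_syn = |89283.2 · 2422.86 / (89283.2 − 2422.86)| s ≈ 2490 s = 7.891e-05 years.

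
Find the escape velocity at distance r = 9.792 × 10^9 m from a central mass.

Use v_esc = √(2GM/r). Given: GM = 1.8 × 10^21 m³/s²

Escape velocity comes from setting total energy to zero: ½v² − GM/r = 0 ⇒ v_esc = √(2GM / r).
v_esc = √(2 · 1.8e+21 / 9.792e+09) m/s ≈ 6.063e+05 m/s = 606.3 km/s.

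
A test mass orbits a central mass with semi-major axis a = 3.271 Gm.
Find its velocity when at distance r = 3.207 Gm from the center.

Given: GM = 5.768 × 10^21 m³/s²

Convert to SI: a = 3.271 Gm = 3.271e+09 m; r = 3.207 Gm = 3.207e+09 m.
Vis-viva: v = √(GM · (2/r − 1/a)).
2/r − 1/a = 2/3.207e+09 − 1/3.271e+09 = 3.17919e-10 m⁻¹.
v = √(5.768e+21 · 3.17919e-10) m/s ≈ 1.354e+06 m/s = 1354 km/s.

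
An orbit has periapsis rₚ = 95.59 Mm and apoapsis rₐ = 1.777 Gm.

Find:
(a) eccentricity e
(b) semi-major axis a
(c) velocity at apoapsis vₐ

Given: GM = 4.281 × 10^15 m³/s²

Convert to SI: rₚ = 95.59 Mm = 9.559e+07 m; rₐ = 1.777 Gm = 1.777e+09 m.
(a) e = (rₐ − rₚ)/(rₐ + rₚ) = (1.777e+09 − 9.559e+07)/(1.777e+09 + 9.559e+07) ≈ 0.8979
(b) a = (rₚ + rₐ)/2 = (9.559e+07 + 1.777e+09)/2 ≈ 9.363e+08 m
(c) With a = (rₚ + rₐ)/2 = 9.36295e+08 m, vₐ = √(GM (2/rₐ − 1/a)) = √(4.281e+15 · (2/1.777e+09 − 1/9.36295e+08)) m/s ≈ 495.9 m/s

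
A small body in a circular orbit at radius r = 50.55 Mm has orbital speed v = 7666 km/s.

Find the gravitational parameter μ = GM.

Convert to SI: r = 50.55 Mm = 5.055e+07 m; v = 7666 km/s = 7.666e+06 m/s.
For a circular orbit v² = GM/r, so GM = v² · r.
GM = (7.666e+06)² · 5.055e+07 m³/s² ≈ 2.971e+21 m³/s² = 2.971 × 10^21 m³/s².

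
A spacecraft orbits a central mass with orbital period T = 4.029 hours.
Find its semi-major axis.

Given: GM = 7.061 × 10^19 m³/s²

Convert to SI: T = 4.029 hours = 14504.4 s.
Invert Kepler's third law: a = (GM · T² / (4π²))^(1/3).
Substituting T = 14504.4 s and GM = 7.061e+19 m³/s²:
a = (7.061e+19 · (14504.4)² / (4π²))^(1/3) m
a ≈ 7.219e+08 m = 721.9 Mm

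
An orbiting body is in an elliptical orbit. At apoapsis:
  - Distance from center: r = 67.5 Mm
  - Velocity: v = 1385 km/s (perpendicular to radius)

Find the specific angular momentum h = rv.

Convert to SI: r = 67.5 Mm = 6.75e+07 m; v = 1385 km/s = 1.385e+06 m/s.
With v perpendicular to r, h = r · v.
h = 6.75e+07 · 1.385e+06 m²/s ≈ 9.349e+13 m²/s.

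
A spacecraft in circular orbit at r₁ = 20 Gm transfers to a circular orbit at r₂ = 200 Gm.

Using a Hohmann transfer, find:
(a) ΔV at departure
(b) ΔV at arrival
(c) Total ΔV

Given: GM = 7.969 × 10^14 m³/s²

Convert to SI: r₁ = 20 Gm = 2e+10 m; r₂ = 200 Gm = 2e+11 m.
Transfer semi-major axis: a_t = (r₁ + r₂)/2 = (2e+10 + 2e+11)/2 = 1.1e+11 m.
Circular speeds: v₁ = √(GM/r₁) = 199.612 m/s, v₂ = √(GM/r₂) = 63.1229 m/s.
Transfer speeds (vis-viva v² = GM(2/r − 1/a_t)): v₁ᵗ = 269.157 m/s, v₂ᵗ = 26.9157 m/s.
(a) ΔV₁ = |v₁ᵗ − v₁| ≈ 69.54 m/s = 69.54 m/s.
(b) ΔV₂ = |v₂ − v₂ᵗ| ≈ 36.21 m/s = 36.21 m/s.
(c) ΔV_total = ΔV₁ + ΔV₂ ≈ 105.8 m/s = 105.8 m/s.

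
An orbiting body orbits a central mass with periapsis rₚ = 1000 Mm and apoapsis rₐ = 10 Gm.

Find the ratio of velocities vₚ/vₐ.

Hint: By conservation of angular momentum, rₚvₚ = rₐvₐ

Convert to SI: rₚ = 1000 Mm = 1e+09 m; rₐ = 10 Gm = 1e+10 m.
Conservation of angular momentum gives rₚvₚ = rₐvₐ, so vₚ/vₐ = rₐ/rₚ.
vₚ/vₐ = 1e+10 / 1e+09 ≈ 10.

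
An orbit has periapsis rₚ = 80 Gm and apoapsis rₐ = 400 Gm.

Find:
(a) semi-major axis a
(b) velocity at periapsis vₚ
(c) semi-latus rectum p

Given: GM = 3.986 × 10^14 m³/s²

Convert to SI: rₚ = 80 Gm = 8e+10 m; rₐ = 400 Gm = 4e+11 m.
(a) a = (rₚ + rₐ)/2 = (8e+10 + 4e+11)/2 ≈ 2.4e+11 m
(b) With a = (rₚ + rₐ)/2 = 2.4e+11 m, vₚ = √(GM (2/rₚ − 1/a)) = √(3.986e+14 · (2/8e+10 − 1/2.4e+11)) m/s ≈ 91.13 m/s
(c) From a = (rₚ + rₐ)/2 = 2.4e+11 m and e = (rₐ − rₚ)/(rₐ + rₚ) = 0.666667, p = a(1 − e²) = 2.4e+11 · (1 − (0.666667)²) ≈ 1.333e+11 m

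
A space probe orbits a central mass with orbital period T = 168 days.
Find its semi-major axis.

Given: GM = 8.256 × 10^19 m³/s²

Convert to SI: T = 168 days = 1.45152e+07 s.
Invert Kepler's third law: a = (GM · T² / (4π²))^(1/3).
Substituting T = 1.45152e+07 s and GM = 8.256e+19 m³/s²:
a = (8.256e+19 · (1.45152e+07)² / (4π²))^(1/3) m
a ≈ 7.609e+10 m = 76.09 Gm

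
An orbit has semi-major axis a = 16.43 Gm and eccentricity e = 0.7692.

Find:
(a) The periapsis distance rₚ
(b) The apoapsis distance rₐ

Convert to SI: a = 16.43 Gm = 1.643e+10 m.
(a) rₚ = a(1 − e) = 1.643e+10 · (1 − 0.7692) = 1.643e+10 · 0.2308 ≈ 3.792e+09 m = 3.792 Gm.
(b) rₐ = a(1 + e) = 1.643e+10 · (1 + 0.7692) = 1.643e+10 · 1.7692 ≈ 2.907e+10 m = 29.07 Gm.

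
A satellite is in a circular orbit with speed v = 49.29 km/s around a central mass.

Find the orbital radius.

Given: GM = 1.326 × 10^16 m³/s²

Convert to SI: v = 49.29 km/s = 49290 m/s.
For a circular orbit, v² = GM / r, so r = GM / v².
r = 1.326e+16 / (49290)² m ≈ 5.458e+06 m = 5.458 × 10^6 m.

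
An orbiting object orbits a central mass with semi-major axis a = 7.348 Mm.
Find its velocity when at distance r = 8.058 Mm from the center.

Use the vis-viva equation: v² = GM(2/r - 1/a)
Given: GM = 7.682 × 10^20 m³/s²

Convert to SI: a = 7.348 Mm = 7.348e+06 m; r = 8.058 Mm = 8.058e+06 m.
Vis-viva: v = √(GM · (2/r − 1/a)).
2/r − 1/a = 2/8.058e+06 − 1/7.348e+06 = 1.12109e-07 m⁻¹.
v = √(7.682e+20 · 1.12109e-07) m/s ≈ 9.28e+06 m/s = 9280 km/s.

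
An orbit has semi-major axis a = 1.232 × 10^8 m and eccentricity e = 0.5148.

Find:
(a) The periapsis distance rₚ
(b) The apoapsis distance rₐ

(a) rₚ = a(1 − e) = 1.232e+08 · (1 − 0.5148) = 1.232e+08 · 0.4852 ≈ 5.978e+07 m = 5.978 × 10^7 m.
(b) rₐ = a(1 + e) = 1.232e+08 · (1 + 0.5148) = 1.232e+08 · 1.5148 ≈ 1.866e+08 m = 1.866 × 10^8 m.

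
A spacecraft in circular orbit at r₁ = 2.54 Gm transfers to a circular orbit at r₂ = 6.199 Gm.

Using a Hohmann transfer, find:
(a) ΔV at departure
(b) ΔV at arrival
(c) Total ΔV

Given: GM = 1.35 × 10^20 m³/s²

Convert to SI: r₁ = 2.54 Gm = 2.54e+09 m; r₂ = 6.199 Gm = 6.199e+09 m.
Transfer semi-major axis: a_t = (r₁ + r₂)/2 = (2.54e+09 + 6.199e+09)/2 = 4.3695e+09 m.
Circular speeds: v₁ = √(GM/r₁) = 230542 m/s, v₂ = √(GM/r₂) = 147573 m/s.
Transfer speeds (vis-viva v² = GM(2/r − 1/a_t)): v₁ᵗ = 274596 m/s, v₂ᵗ = 112514 m/s.
(a) ΔV₁ = |v₁ᵗ − v₁| ≈ 4.405e+04 m/s = 44.05 km/s.
(b) ΔV₂ = |v₂ − v₂ᵗ| ≈ 3.506e+04 m/s = 35.06 km/s.
(c) ΔV_total = ΔV₁ + ΔV₂ ≈ 7.911e+04 m/s = 79.11 km/s.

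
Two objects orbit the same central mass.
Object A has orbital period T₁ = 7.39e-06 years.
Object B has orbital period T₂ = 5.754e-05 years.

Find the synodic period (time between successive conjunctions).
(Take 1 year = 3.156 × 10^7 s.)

Convert to SI: T₁ = 7.39e-06 years = 233.228 s; T₂ = 5.754e-05 years = 1815.96 s.
T_syn = |T₁ · T₂ / (T₁ − T₂)|.
T_syn = |233.228 · 1815.96 / (233.228 − 1815.96)| s ≈ 267.6 s = 8.479e-06 years.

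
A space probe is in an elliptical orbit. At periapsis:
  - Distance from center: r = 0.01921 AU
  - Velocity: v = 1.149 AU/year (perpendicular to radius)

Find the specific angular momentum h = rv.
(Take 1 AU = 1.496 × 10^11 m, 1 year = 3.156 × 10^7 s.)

Convert to SI: r = 0.01921 AU = 2.87382e+09 m; v = 1.149 AU/year = 5446.46 m/s.
With v perpendicular to r, h = r · v.
h = 2.87382e+09 · 5446.46 m²/s ≈ 1.565e+13 m²/s.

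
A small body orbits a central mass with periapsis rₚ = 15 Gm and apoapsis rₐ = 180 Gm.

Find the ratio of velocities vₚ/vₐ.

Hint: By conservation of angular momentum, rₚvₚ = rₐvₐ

Convert to SI: rₚ = 15 Gm = 1.5e+10 m; rₐ = 180 Gm = 1.8e+11 m.
Conservation of angular momentum gives rₚvₚ = rₐvₐ, so vₚ/vₐ = rₐ/rₚ.
vₚ/vₐ = 1.8e+11 / 1.5e+10 ≈ 12.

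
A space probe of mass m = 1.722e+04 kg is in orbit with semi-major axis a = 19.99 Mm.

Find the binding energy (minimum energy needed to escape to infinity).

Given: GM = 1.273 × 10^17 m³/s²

Convert to SI: a = 19.99 Mm = 1.999e+07 m.
Total orbital energy is E = −GMm/(2a); binding energy is E_bind = −E = GMm/(2a).
E_bind = 1.273e+17 · 1.722e+04 / (2 · 1.999e+07) J ≈ 5.483e+13 J = 54.83 TJ.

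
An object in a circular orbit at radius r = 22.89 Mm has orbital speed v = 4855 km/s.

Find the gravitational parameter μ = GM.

Convert to SI: r = 22.89 Mm = 2.289e+07 m; v = 4855 km/s = 4.855e+06 m/s.
For a circular orbit v² = GM/r, so GM = v² · r.
GM = (4.855e+06)² · 2.289e+07 m³/s² ≈ 5.395e+20 m³/s² = 5.395 × 10^20 m³/s².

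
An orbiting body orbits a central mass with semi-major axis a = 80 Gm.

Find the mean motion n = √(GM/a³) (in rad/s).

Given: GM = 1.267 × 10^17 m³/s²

Convert to SI: a = 80 Gm = 8e+10 m.
n = √(GM / a³).
n = √(1.267e+17 / (8e+10)³) rad/s ≈ 1.573e-08 rad/s.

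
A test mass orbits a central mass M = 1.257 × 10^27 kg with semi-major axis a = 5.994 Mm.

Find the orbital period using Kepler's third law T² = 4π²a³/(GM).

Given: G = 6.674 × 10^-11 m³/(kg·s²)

Convert to SI: a = 5.994 Mm = 5.994e+06 m.
GM = G · M = 6.674e-11 · 1.257e+27 = 8.38922e+16 m³/s².
Kepler's third law: T = 2π √(a³ / GM).
Substituting a = 5.994e+06 m and GM = 8.38922e+16 m³/s²:
T = 2π √((5.994e+06)³ / 8.38922e+16) s
T ≈ 318.3 s = 5.306 minutes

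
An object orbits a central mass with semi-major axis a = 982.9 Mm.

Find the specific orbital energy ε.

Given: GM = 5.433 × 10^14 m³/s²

Convert to SI: a = 982.9 Mm = 9.829e+08 m.
ε = −GM / (2a).
ε = −5.433e+14 / (2 · 9.829e+08) J/kg ≈ -2.764e+05 J/kg = -276.4 kJ/kg.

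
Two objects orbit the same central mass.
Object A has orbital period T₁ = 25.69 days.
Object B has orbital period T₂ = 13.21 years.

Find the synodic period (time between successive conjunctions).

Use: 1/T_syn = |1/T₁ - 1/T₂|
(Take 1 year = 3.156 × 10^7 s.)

Convert to SI: T₁ = 25.69 days = 2.21962e+06 s; T₂ = 13.21 years = 4.16908e+08 s.
T_syn = |T₁ · T₂ / (T₁ − T₂)|.
T_syn = |2.21962e+06 · 4.16908e+08 / (2.21962e+06 − 4.16908e+08)| s ≈ 2.231e+06 s = 25.83 days.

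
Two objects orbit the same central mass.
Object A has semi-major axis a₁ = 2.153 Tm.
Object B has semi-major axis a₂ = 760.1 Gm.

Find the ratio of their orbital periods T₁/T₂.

Convert to SI: a₁ = 2.153 Tm = 2.153e+12 m; a₂ = 760.1 Gm = 7.601e+11 m.
From Kepler's third law, (T₁/T₂)² = (a₁/a₂)³, so T₁/T₂ = (a₁/a₂)^(3/2).
a₁/a₂ = 2.153e+12 / 7.601e+11 = 2.83252.
T₁/T₂ = (2.83252)^(3/2) ≈ 4.767.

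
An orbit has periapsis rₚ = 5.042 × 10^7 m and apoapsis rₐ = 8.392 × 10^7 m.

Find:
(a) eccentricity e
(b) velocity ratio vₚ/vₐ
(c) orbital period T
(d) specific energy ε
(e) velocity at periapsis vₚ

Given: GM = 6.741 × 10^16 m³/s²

(a) e = (rₐ − rₚ)/(rₐ + rₚ) = (8.392e+07 − 5.042e+07)/(8.392e+07 + 5.042e+07) ≈ 0.2494
(b) Conservation of angular momentum (rₚvₚ = rₐvₐ) gives vₚ/vₐ = rₐ/rₚ = 8.392e+07/5.042e+07 ≈ 1.664
(c) With a = (rₚ + rₐ)/2 = 6.717e+07 m, T = 2π √(a³/GM) = 2π √((6.717e+07)³/6.741e+16) s ≈ 1.332e+04 s
(d) With a = (rₚ + rₐ)/2 = 6.717e+07 m, ε = −GM/(2a) = −6.741e+16/(2 · 6.717e+07) J/kg ≈ -5.018e+08 J/kg
(e) With a = (rₚ + rₐ)/2 = 6.717e+07 m, vₚ = √(GM (2/rₚ − 1/a)) = √(6.741e+16 · (2/5.042e+07 − 1/6.717e+07)) m/s ≈ 4.087e+04 m/s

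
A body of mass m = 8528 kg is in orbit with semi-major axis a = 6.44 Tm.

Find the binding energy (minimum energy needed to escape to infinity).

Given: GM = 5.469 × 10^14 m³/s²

Convert to SI: a = 6.44 Tm = 6.44e+12 m.
Total orbital energy is E = −GMm/(2a); binding energy is E_bind = −E = GMm/(2a).
E_bind = 5.469e+14 · 8528 / (2 · 6.44e+12) J ≈ 3.621e+05 J = 362.1 kJ.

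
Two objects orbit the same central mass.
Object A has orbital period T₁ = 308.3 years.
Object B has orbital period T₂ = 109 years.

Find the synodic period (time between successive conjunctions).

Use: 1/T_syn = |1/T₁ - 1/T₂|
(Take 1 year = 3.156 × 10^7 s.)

Convert to SI: T₁ = 308.3 years = 9.72995e+09 s; T₂ = 109 years = 3.44004e+09 s.
T_syn = |T₁ · T₂ / (T₁ − T₂)|.
T_syn = |9.72995e+09 · 3.44004e+09 / (9.72995e+09 − 3.44004e+09)| s ≈ 5.321e+09 s = 168.6 years.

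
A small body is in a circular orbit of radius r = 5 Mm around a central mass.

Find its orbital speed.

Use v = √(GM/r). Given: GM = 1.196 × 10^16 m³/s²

Convert to SI: r = 5 Mm = 5e+06 m.
For a circular orbit, gravity supplies the centripetal force, so v = √(GM / r).
v = √(1.196e+16 / 5e+06) m/s ≈ 4.891e+04 m/s = 48.91 km/s.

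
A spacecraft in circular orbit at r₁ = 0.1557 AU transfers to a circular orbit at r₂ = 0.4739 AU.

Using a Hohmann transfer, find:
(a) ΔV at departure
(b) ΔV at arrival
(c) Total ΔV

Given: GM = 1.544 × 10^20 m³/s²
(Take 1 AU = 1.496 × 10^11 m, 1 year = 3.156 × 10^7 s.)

Convert to SI: r₁ = 0.1557 AU = 2.32927e+10 m; r₂ = 0.4739 AU = 7.08954e+10 m.
Transfer semi-major axis: a_t = (r₁ + r₂)/2 = (2.32927e+10 + 7.08954e+10)/2 = 4.70941e+10 m.
Circular speeds: v₁ = √(GM/r₁) = 81416.7 m/s, v₂ = √(GM/r₂) = 46667.5 m/s.
Transfer speeds (vis-viva v² = GM(2/r − 1/a_t)): v₁ᵗ = 99894 m/s, v₂ᵗ = 32820.2 m/s.
(a) ΔV₁ = |v₁ᵗ − v₁| ≈ 1.848e+04 m/s = 3.898 AU/year.
(b) ΔV₂ = |v₂ − v₂ᵗ| ≈ 1.385e+04 m/s = 2.921 AU/year.
(c) ΔV_total = ΔV₁ + ΔV₂ ≈ 3.232e+04 m/s = 6.819 AU/year.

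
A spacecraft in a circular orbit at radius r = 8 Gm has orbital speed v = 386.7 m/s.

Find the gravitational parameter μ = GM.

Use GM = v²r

Convert to SI: r = 8 Gm = 8e+09 m.
For a circular orbit v² = GM/r, so GM = v² · r.
GM = (386.7)² · 8e+09 m³/s² ≈ 1.196e+15 m³/s² = 1.196 × 10^15 m³/s².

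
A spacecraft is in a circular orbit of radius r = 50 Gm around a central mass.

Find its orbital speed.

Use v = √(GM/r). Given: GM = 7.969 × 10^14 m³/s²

Convert to SI: r = 50 Gm = 5e+10 m.
For a circular orbit, gravity supplies the centripetal force, so v = √(GM / r).
v = √(7.969e+14 / 5e+10) m/s ≈ 126.2 m/s = 126.2 m/s.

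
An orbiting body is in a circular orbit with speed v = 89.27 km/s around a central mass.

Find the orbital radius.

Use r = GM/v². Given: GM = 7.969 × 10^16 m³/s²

Convert to SI: v = 89.27 km/s = 89270 m/s.
For a circular orbit, v² = GM / r, so r = GM / v².
r = 7.969e+16 / (89270)² m ≈ 1e+07 m = 10 Mm.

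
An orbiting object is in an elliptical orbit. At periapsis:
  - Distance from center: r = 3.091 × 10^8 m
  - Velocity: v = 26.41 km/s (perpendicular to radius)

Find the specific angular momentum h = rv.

Convert to SI: v = 26.41 km/s = 26410 m/s.
With v perpendicular to r, h = r · v.
h = 3.091e+08 · 26410 m²/s ≈ 8.163e+12 m²/s.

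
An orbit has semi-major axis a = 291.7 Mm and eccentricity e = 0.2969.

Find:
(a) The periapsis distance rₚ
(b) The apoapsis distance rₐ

Convert to SI: a = 291.7 Mm = 2.917e+08 m.
(a) rₚ = a(1 − e) = 2.917e+08 · (1 − 0.2969) = 2.917e+08 · 0.7031 ≈ 2.051e+08 m = 205.1 Mm.
(b) rₐ = a(1 + e) = 2.917e+08 · (1 + 0.2969) = 2.917e+08 · 1.2969 ≈ 3.783e+08 m = 378.3 Mm.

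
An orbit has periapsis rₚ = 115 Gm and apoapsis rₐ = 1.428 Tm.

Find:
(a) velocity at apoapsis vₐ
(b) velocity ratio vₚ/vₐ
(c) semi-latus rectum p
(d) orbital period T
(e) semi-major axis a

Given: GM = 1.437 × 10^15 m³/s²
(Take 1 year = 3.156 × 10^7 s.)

Convert to SI: rₚ = 115 Gm = 1.15e+11 m; rₐ = 1.428 Tm = 1.428e+12 m.
(a) With a = (rₚ + rₐ)/2 = 7.715e+11 m, vₐ = √(GM (2/rₐ − 1/a)) = √(1.437e+15 · (2/1.428e+12 − 1/7.715e+11)) m/s ≈ 12.25 m/s
(b) Conservation of angular momentum (rₚvₚ = rₐvₐ) gives vₚ/vₐ = rₐ/rₚ = 1.428e+12/1.15e+11 ≈ 12.42
(c) From a = (rₚ + rₐ)/2 = 7.715e+11 m and e = (rₐ − rₚ)/(rₐ + rₚ) = 0.85094, p = a(1 − e²) = 7.715e+11 · (1 − (0.85094)²) ≈ 2.129e+11 m
(d) With a = (rₚ + rₐ)/2 = 7.715e+11 m, T = 2π √(a³/GM) = 2π √((7.715e+11)³/1.437e+15) s ≈ 1.123e+11 s
(e) a = (rₚ + rₐ)/2 = (1.15e+11 + 1.428e+12)/2 ≈ 7.715e+11 m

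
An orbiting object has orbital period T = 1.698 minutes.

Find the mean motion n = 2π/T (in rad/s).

Convert to SI: T = 1.698 minutes = 101.88 s.
n = 2π / T.
n = 2π / 101.88 s ≈ 0.06167 rad/s.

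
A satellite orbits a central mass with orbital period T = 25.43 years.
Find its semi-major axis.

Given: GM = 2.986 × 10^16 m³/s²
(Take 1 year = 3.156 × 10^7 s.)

Convert to SI: T = 25.43 years = 8.02571e+08 s.
Invert Kepler's third law: a = (GM · T² / (4π²))^(1/3).
Substituting T = 8.02571e+08 s and GM = 2.986e+16 m³/s²:
a = (2.986e+16 · (8.02571e+08)² / (4π²))^(1/3) m
a ≈ 7.869e+10 m = 7.869 × 10^10 m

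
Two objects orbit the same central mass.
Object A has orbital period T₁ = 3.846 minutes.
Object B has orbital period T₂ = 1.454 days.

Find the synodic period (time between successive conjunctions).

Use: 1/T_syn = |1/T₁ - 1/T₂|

Convert to SI: T₁ = 3.846 minutes = 230.76 s; T₂ = 1.454 days = 125626 s.
T_syn = |T₁ · T₂ / (T₁ − T₂)|.
T_syn = |230.76 · 125626 / (230.76 − 125626)| s ≈ 231.2 s = 3.853 minutes.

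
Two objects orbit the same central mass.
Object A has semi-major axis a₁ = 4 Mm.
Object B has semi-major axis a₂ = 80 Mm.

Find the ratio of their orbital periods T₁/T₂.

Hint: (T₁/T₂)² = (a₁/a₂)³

Convert to SI: a₁ = 4 Mm = 4e+06 m; a₂ = 80 Mm = 8e+07 m.
From Kepler's third law, (T₁/T₂)² = (a₁/a₂)³, so T₁/T₂ = (a₁/a₂)^(3/2).
a₁/a₂ = 4e+06 / 8e+07 = 0.05.
T₁/T₂ = (0.05)^(3/2) ≈ 0.01118.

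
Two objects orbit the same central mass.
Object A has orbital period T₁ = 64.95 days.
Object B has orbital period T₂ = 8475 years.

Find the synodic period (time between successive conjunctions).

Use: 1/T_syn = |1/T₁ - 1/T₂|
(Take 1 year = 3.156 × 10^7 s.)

Convert to SI: T₁ = 64.95 days = 5.61168e+06 s; T₂ = 8475 years = 2.67471e+11 s.
T_syn = |T₁ · T₂ / (T₁ − T₂)|.
T_syn = |5.61168e+06 · 2.67471e+11 / (5.61168e+06 − 2.67471e+11)| s ≈ 5.612e+06 s = 64.95 days.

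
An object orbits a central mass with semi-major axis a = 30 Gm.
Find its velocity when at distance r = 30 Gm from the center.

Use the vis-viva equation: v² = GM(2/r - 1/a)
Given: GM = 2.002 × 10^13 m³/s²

Convert to SI: a = 30 Gm = 3e+10 m; r = 30 Gm = 3e+10 m.
Vis-viva: v = √(GM · (2/r − 1/a)).
2/r − 1/a = 2/3e+10 − 1/3e+10 = 3.33333e-11 m⁻¹.
v = √(2.002e+13 · 3.33333e-11) m/s ≈ 25.83 m/s = 25.83 m/s.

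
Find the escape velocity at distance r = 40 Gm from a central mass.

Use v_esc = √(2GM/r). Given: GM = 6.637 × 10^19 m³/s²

Convert to SI: r = 40 Gm = 4e+10 m.
Escape velocity comes from setting total energy to zero: ½v² − GM/r = 0 ⇒ v_esc = √(2GM / r).
v_esc = √(2 · 6.637e+19 / 4e+10) m/s ≈ 5.761e+04 m/s = 57.61 km/s.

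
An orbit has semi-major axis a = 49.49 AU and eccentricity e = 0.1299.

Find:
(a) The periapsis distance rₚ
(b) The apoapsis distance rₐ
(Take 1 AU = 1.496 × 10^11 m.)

Convert to SI: a = 49.49 AU = 7.4037e+12 m.
(a) rₚ = a(1 − e) = 7.4037e+12 · (1 − 0.1299) = 7.4037e+12 · 0.8701 ≈ 6.442e+12 m = 43.06 AU.
(b) rₐ = a(1 + e) = 7.4037e+12 · (1 + 0.1299) = 7.4037e+12 · 1.1299 ≈ 8.365e+12 m = 55.92 AU.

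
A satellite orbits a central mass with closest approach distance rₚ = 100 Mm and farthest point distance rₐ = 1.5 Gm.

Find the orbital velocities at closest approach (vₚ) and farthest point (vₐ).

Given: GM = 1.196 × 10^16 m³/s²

Convert to SI: rₚ = 100 Mm = 1e+08 m; rₐ = 1.5 Gm = 1.5e+09 m.
Use the vis-viva equation v² = GM(2/r − 1/a) with a = (rₚ + rₐ)/2 = (1e+08 + 1.5e+09)/2 = 8e+08 m.
vₚ = √(GM · (2/rₚ − 1/a)) = √(1.196e+16 · (2/1e+08 − 1/8e+08)) m/s ≈ 1.497e+04 m/s = 14.97 km/s.
vₐ = √(GM · (2/rₐ − 1/a)) = √(1.196e+16 · (2/1.5e+09 − 1/8e+08)) m/s ≈ 998.3 m/s = 998.3 m/s.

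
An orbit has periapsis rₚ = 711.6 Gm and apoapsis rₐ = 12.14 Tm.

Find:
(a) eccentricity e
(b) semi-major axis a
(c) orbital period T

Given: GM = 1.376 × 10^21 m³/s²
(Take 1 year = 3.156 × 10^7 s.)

Convert to SI: rₚ = 711.6 Gm = 7.116e+11 m; rₐ = 12.14 Tm = 1.214e+13 m.
(a) e = (rₐ − rₚ)/(rₐ + rₚ) = (1.214e+13 − 7.116e+11)/(1.214e+13 + 7.116e+11) ≈ 0.8893
(b) a = (rₚ + rₐ)/2 = (7.116e+11 + 1.214e+13)/2 ≈ 6.426e+12 m
(c) With a = (rₚ + rₐ)/2 = 6.4258e+12 m, T = 2π √(a³/GM) = 2π √((6.4258e+12)³/1.376e+21) s ≈ 2.759e+09 s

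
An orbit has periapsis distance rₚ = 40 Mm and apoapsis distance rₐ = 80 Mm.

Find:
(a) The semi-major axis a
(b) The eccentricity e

Convert to SI: rₚ = 40 Mm = 4e+07 m; rₐ = 80 Mm = 8e+07 m.
(a) a = (rₚ + rₐ) / 2 = (4e+07 + 8e+07) / 2 ≈ 6e+07 m = 60 Mm.
(b) e = (rₐ − rₚ) / (rₐ + rₚ) = (8e+07 − 4e+07) / (8e+07 + 4e+07) ≈ 0.3333.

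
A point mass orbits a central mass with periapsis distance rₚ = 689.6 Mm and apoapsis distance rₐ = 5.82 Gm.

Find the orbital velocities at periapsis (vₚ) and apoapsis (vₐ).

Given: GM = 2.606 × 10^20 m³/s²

Convert to SI: rₚ = 689.6 Mm = 6.896e+08 m; rₐ = 5.82 Gm = 5.82e+09 m.
Use the vis-viva equation v² = GM(2/r − 1/a) with a = (rₚ + rₐ)/2 = (6.896e+08 + 5.82e+09)/2 = 3.2548e+09 m.
vₚ = √(GM · (2/rₚ − 1/a)) = √(2.606e+20 · (2/6.896e+08 − 1/3.2548e+09)) m/s ≈ 8.22e+05 m/s = 822 km/s.
vₐ = √(GM · (2/rₐ − 1/a)) = √(2.606e+20 · (2/5.82e+09 − 1/3.2548e+09)) m/s ≈ 9.74e+04 m/s = 97.4 km/s.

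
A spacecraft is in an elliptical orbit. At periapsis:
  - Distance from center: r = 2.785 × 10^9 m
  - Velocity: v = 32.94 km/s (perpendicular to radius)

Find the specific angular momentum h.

Convert to SI: v = 32.94 km/s = 32940 m/s.
With v perpendicular to r, h = r · v.
h = 2.785e+09 · 32940 m²/s ≈ 9.174e+13 m²/s.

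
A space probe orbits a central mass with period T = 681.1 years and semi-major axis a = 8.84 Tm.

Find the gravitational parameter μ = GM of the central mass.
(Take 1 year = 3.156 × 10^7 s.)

Convert to SI: T = 681.1 years = 2.14955e+10 s; a = 8.84 Tm = 8.84e+12 m.
GM = 4π² · a³ / T².
GM = 4π² · (8.84e+12)³ / (2.14955e+10)² m³/s² ≈ 5.902e+19 m³/s² = 5.902 × 10^19 m³/s².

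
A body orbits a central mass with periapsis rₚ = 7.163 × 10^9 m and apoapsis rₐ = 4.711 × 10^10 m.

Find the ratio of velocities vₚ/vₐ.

Conservation of angular momentum gives rₚvₚ = rₐvₐ, so vₚ/vₐ = rₐ/rₚ.
vₚ/vₐ = 4.711e+10 / 7.163e+09 ≈ 6.577.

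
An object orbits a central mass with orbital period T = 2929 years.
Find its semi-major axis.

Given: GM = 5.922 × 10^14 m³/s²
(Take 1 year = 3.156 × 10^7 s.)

Convert to SI: T = 2929 years = 9.24392e+10 s.
Invert Kepler's third law: a = (GM · T² / (4π²))^(1/3).
Substituting T = 9.24392e+10 s and GM = 5.922e+14 m³/s²:
a = (5.922e+14 · (9.24392e+10)² / (4π²))^(1/3) m
a ≈ 5.042e+11 m = 504.2 Gm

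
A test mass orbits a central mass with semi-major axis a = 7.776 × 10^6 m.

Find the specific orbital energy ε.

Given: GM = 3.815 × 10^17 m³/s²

ε = −GM / (2a).
ε = −3.815e+17 / (2 · 7.776e+06) J/kg ≈ -2.453e+10 J/kg = -24.53 GJ/kg.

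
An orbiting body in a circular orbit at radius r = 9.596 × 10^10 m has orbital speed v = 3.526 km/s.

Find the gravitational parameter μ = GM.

Convert to SI: v = 3.526 km/s = 3526 m/s.
For a circular orbit v² = GM/r, so GM = v² · r.
GM = (3526)² · 9.596e+10 m³/s² ≈ 1.193e+18 m³/s² = 1.193 × 10^18 m³/s².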